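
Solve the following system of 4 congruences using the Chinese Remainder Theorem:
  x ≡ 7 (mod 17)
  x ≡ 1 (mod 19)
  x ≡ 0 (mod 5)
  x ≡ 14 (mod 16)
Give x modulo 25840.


Product of moduli M = 17 · 19 · 5 · 16 = 25840.
Merge one congruence at a time:
  Start: x ≡ 7 (mod 17).
  Combine with x ≡ 1 (mod 19); new modulus lcm = 323.
    Write x = 7 + 17·t and substitute into x ≡ 1 (mod 19): 17·t ≡ 1 − 7 = -6 (mod 19).
    Reduce coefficients mod 19: 17·t ≡ 13 (mod 19).
    The inverse of 17 mod 19 is 9 (since 17·9 = 153 = 8·19 + 1), so t ≡ 9·13 = 117 ≡ 3 (mod 19).
    Then x = 7 + 17·3 = 58, valid modulo lcm(17, 19) = 323: x ≡ 58 (mod 323).
  Combine with x ≡ 0 (mod 5); new modulus lcm = 1615.
    Write x = 58 + 323·t and substitute into x ≡ 0 (mod 5): 323·t ≡ 0 − 58 = -58 (mod 5).
    Reduce coefficients mod 5: 3·t ≡ 2 (mod 5).
    The inverse of 3 mod 5 is 2 (since 3·2 = 6 = 1·5 + 1), so t ≡ 2·2 = 4 ≡ 4 (mod 5).
    Then x = 58 + 323·4 = 1350, valid modulo lcm(323, 5) = 1615: x ≡ 1350 (mod 1615).
  Combine with x ≡ 14 (mod 16); new modulus lcm = 25840.
    Write x = 1350 + 1615·t and substitute into x ≡ 14 (mod 16): 1615·t ≡ 14 − 1350 = -1336 (mod 16).
    Reduce coefficients mod 16: 15·t ≡ 8 (mod 16).
    The inverse of 15 mod 16 is 15 (since 15·15 = 225 = 14·16 + 1), so t ≡ 15·8 = 120 ≡ 8 (mod 16).
    Then x = 1350 + 1615·8 = 14270, valid modulo lcm(1615, 16) = 25840: x ≡ 14270 (mod 25840).
Verify against each original: 14270 mod 17 = 7, 14270 mod 19 = 1, 14270 mod 5 = 0, 14270 mod 16 = 14.

x ≡ 14270 (mod 25840).


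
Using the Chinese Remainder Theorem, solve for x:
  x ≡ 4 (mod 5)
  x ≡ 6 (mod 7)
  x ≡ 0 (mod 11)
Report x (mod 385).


Moduli 5, 7, 11 are pairwise coprime; by CRT there is a unique solution modulo M = 5 · 7 · 11 = 385.
Solve pairwise, accumulating the modulus:
  Start with x ≡ 4 (mod 5).
  Combine with x ≡ 6 (mod 7): since gcd(5, 7) = 1, we get a unique residue mod 35.
    Write x = 4 + 5·t and substitute into x ≡ 6 (mod 7): 5·t ≡ 6 − 4 = 2 (mod 7).
    The inverse of 5 mod 7 is 3 (since 5·3 = 15 = 2·7 + 1), so t ≡ 3·2 = 6 ≡ 6 (mod 7).
    Then x = 4 + 5·6 = 34, valid modulo lcm(5, 7) = 35: x ≡ 34 (mod 35).
  Combine with x ≡ 0 (mod 11): since gcd(35, 11) = 1, we get a unique residue mod 385.
    Write x = 34 + 35·t and substitute into x ≡ 0 (mod 11): 35·t ≡ 0 − 34 = -34 (mod 11).
    Reduce coefficients mod 11: 2·t ≡ 10 (mod 11).
    The inverse of 2 mod 11 is 6 (since 2·6 = 12 = 1·11 + 1), so t ≡ 6·10 = 60 ≡ 5 (mod 11).
    Then x = 34 + 35·5 = 209, valid modulo lcm(35, 11) = 385: x ≡ 209 (mod 385).
Verify: 209 mod 5 = 4 ✓, 209 mod 7 = 6 ✓, 209 mod 11 = 0 ✓.

x ≡ 209 (mod 385).


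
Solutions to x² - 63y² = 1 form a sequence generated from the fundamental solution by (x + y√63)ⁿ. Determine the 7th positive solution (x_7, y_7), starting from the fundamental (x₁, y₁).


Step 1: Find the fundamental solution (x₁, y₁) of x² - 63y² = 1.
  Expand √63 as a continued fraction. a₀ = ⌊√63⌋ = 7; iterate m_{k+1} = d_k·a_k − m_k, d_{k+1} = (63 − m_{k+1}²)/d_k, a_{k+1} = ⌊(a₀ + m_{k+1})/d_{k+1}⌋ (starting m₀ = 0, d₀ = 1), with convergents p_k = a_k·p_{k-1} + p_{k-2}, q_k = a_k·q_{k-1} + q_{k-2} (p₋₁ = 1, q₋₁ = 0):
  k = 0: a₀ = 7; p₀/q₀ = 7/1; p₀² − 63·q₀² = 49 − 63 = -14.
  k = 1: m = 7, d = 14, a = ⌊(7 + 7)/14⌋ = 1; p/q = (1·7 + 1)/(1·1 + 0) = 8/1; p² − 63·q² = 64 − 63 = 1.
  The first convergent with p² − 63·q² = 1 gives the fundamental solution (x₁, y₁) = (8, 1).
Step 2: Apply the recurrence (x_{n+1}, y_{n+1}) = (x₁x_n + 63y₁y_n, x₁y_n + y₁x_n) repeatedly.
  From (x_1, y_1) = (8, 1): x_2 = 8·8 + 63·1·1 = 127; y_2 = 8·1 + 1·8 = 16.
  From (x_2, y_2) = (127, 16): x_3 = 8·127 + 63·1·16 = 2024; y_3 = 8·16 + 1·127 = 255.
  From (x_3, y_3) = (2024, 255): x_4 = 8·2024 + 63·1·255 = 32257; y_4 = 8·255 + 1·2024 = 4064.
  From (x_4, y_4) = (32257, 4064): x_5 = 8·32257 + 63·1·4064 = 514088; y_5 = 8·4064 + 1·32257 = 64769.
  From (x_5, y_5) = (514088, 64769): x_6 = 8·514088 + 63·1·64769 = 8193151; y_6 = 8·64769 + 1·514088 = 1032240.
  From (x_6, y_6) = (8193151, 1032240): x_7 = 8·8193151 + 63·1·1032240 = 130576328; y_7 = 8·1032240 + 1·8193151 = 16451071.
Step 3: Verify x_7² - 63·y_7² = 17050177433963584 - 17050177433963583 = 1 (should be 1). ✓

(x_1, y_1) = (8, 1); (x_7, y_7) = (130576328, 16451071).


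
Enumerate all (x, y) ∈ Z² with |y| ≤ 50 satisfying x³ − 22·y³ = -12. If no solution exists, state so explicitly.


The equation is x³ - 22y³ = -12. For fixed y, x³ = 22·y³ − 12, so a solution requires the RHS to be a perfect cube.
Strategy: iterate y from -50 to 50, compute RHS = 22·y³ − 12, and check whether it is a (positive or negative) perfect cube.
Check small values of y:
  y = 0: RHS = -12 is not a perfect cube.
  y = 1: RHS = 10 is not a perfect cube.
  y = -1: RHS = -34 is not a perfect cube.
  y = 2: RHS = 164 is not a perfect cube.
  y = -2: RHS = -188 is not a perfect cube.
  y = 3: RHS = 582 is not a perfect cube.
  y = -3: RHS = -606 is not a perfect cube.
Continuing the search up to |y| = 50 finds no solutions either.
No (x, y) in the scanned range satisfies the equation.

No integer solutions with |y| ≤ 50.


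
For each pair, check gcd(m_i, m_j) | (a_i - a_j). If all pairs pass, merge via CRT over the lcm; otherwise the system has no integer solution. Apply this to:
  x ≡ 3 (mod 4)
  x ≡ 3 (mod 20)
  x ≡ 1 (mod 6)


Moduli 4, 20, 6 are not pairwise coprime, so CRT works modulo lcm(m_i) when all pairwise compatibility conditions hold.
Pairwise compatibility: gcd(m_i, m_j) must divide a_i - a_j for every pair.
Merge one congruence at a time:
  Start: x ≡ 3 (mod 4).
  Combine with x ≡ 3 (mod 20): gcd(4, 20) = 4; 3 - 3 = 0, which IS divisible by 4, so compatible.
    Write x = 3 + 4·t and substitute into x ≡ 3 (mod 20): 4·t ≡ 3 − 3 = 0 (mod 20).
    Divide the congruence (and modulus) by g = 4: 1·t ≡ 0 (mod 5).
    So t ≡ 0 (mod 5).
    Then x = 3 + 4·0 = 3, valid modulo lcm(4, 20) = 20: x ≡ 3 (mod 20).
  Combine with x ≡ 1 (mod 6): gcd(20, 6) = 2; 1 - 3 = -2, which IS divisible by 2, so compatible.
    Write x = 3 + 20·t and substitute into x ≡ 1 (mod 6): 20·t ≡ 1 − 3 = -2 (mod 6).
    Divide the congruence (and modulus) by g = 2: 10·t ≡ -1 (mod 3).
    Reduce coefficients mod 3: 1·t ≡ 2 (mod 3).
    So t ≡ 2 (mod 3).
    Then x = 3 + 20·2 = 43, valid modulo lcm(20, 6) = 60: x ≡ 43 (mod 60).
Verify: 43 mod 4 = 3, 43 mod 20 = 3, 43 mod 6 = 1.

x ≡ 43 (mod 60).


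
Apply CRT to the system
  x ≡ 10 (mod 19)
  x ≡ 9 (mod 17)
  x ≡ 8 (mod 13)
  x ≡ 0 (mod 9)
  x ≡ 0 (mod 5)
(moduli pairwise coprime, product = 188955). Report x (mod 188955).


Product of moduli M = 19 · 17 · 13 · 9 · 5 = 188955.
Merge one congruence at a time:
  Start: x ≡ 10 (mod 19).
  Combine with x ≡ 9 (mod 17); new modulus lcm = 323.
    Write x = 10 + 19·t and substitute into x ≡ 9 (mod 17): 19·t ≡ 9 − 10 = -1 (mod 17).
    Reduce coefficients mod 17: 2·t ≡ 16 (mod 17).
    The inverse of 2 mod 17 is 9 (since 2·9 = 18 = 1·17 + 1), so t ≡ 9·16 = 144 ≡ 8 (mod 17).
    Then x = 10 + 19·8 = 162, valid modulo lcm(19, 17) = 323: x ≡ 162 (mod 323).
  Combine with x ≡ 8 (mod 13); new modulus lcm = 4199.
    Write x = 162 + 323·t and substitute into x ≡ 8 (mod 13): 323·t ≡ 8 − 162 = -154 (mod 13).
    Reduce coefficients mod 13: 11·t ≡ 2 (mod 13).
    The inverse of 11 mod 13 is 6 (since 11·6 = 66 = 5·13 + 1), so t ≡ 6·2 = 12 ≡ 12 (mod 13).
    Then x = 162 + 323·12 = 4038, valid modulo lcm(323, 13) = 4199: x ≡ 4038 (mod 4199).
  Combine with x ≡ 0 (mod 9); new modulus lcm = 37791.
    Write x = 4038 + 4199·t and substitute into x ≡ 0 (mod 9): 4199·t ≡ 0 − 4038 = -4038 (mod 9).
    Reduce coefficients mod 9: 5·t ≡ 3 (mod 9).
    The inverse of 5 mod 9 is 2 (since 5·2 = 10 = 1·9 + 1), so t ≡ 2·3 = 6 ≡ 6 (mod 9).
    Then x = 4038 + 4199·6 = 29232, valid modulo lcm(4199, 9) = 37791: x ≡ 29232 (mod 37791).
  Combine with x ≡ 0 (mod 5); new modulus lcm = 188955.
    Write x = 29232 + 37791·t and substitute into x ≡ 0 (mod 5): 37791·t ≡ 0 − 29232 = -29232 (mod 5).
    Reduce coefficients mod 5: 1·t ≡ 3 (mod 5).
    So t ≡ 3 (mod 5).
    Then x = 29232 + 37791·3 = 142605, valid modulo lcm(37791, 5) = 188955: x ≡ 142605 (mod 188955).
Verify against each original: 142605 mod 19 = 10, 142605 mod 17 = 9, 142605 mod 13 = 8, 142605 mod 9 = 0, 142605 mod 5 = 0.

x ≡ 142605 (mod 188955).


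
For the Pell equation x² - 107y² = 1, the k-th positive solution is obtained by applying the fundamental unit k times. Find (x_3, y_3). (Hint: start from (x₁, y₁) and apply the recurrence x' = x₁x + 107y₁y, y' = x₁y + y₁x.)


Step 1: Find the fundamental solution (x₁, y₁) of x² - 107y² = 1.
  Expand √107 as a continued fraction. a₀ = ⌊√107⌋ = 10; iterate m_{k+1} = d_k·a_k − m_k, d_{k+1} = (107 − m_{k+1}²)/d_k, a_{k+1} = ⌊(a₀ + m_{k+1})/d_{k+1}⌋ (starting m₀ = 0, d₀ = 1), with convergents p_k = a_k·p_{k-1} + p_{k-2}, q_k = a_k·q_{k-1} + q_{k-2} (p₋₁ = 1, q₋₁ = 0):
  k = 0: a₀ = 10; p₀/q₀ = 10/1; p₀² − 107·q₀² = 100 − 107 = -7.
  k = 1: m = 10, d = 7, a = ⌊(10 + 10)/7⌋ = 2; p/q = (2·10 + 1)/(2·1 + 0) = 21/2; p² − 107·q² = 441 − 428 = 13.
  k = 2: m = 4, d = 13, a = ⌊(10 + 4)/13⌋ = 1; p/q = (1·21 + 10)/(1·2 + 1) = 31/3; p² − 107·q² = 961 − 963 = -2.
  k = 3: m = 9, d = 2, a = ⌊(10 + 9)/2⌋ = 9; p/q = (9·31 + 21)/(9·3 + 2) = 300/29; p² − 107·q² = 90000 − 89987 = 13.
  k = 4: m = 9, d = 13, a = ⌊(10 + 9)/13⌋ = 1; p/q = (1·300 + 31)/(1·29 + 3) = 331/32; p² − 107·q² = 109561 − 109568 = -7.
  k = 5: m = 4, d = 7, a = ⌊(10 + 4)/7⌋ = 2; p/q = (2·331 + 300)/(2·32 + 29) = 962/93; p² − 107·q² = 925444 − 925443 = 1.
  The first convergent with p² − 107·q² = 1 gives the fundamental solution (x₁, y₁) = (962, 93).
Step 2: Apply the recurrence (x_{n+1}, y_{n+1}) = (x₁x_n + 107y₁y_n, x₁y_n + y₁x_n) repeatedly.
  From (x_1, y_1) = (962, 93): x_2 = 962·962 + 107·93·93 = 1850887; y_2 = 962·93 + 93·962 = 178932.
  From (x_2, y_2) = (1850887, 178932): x_3 = 962·1850887 + 107·93·178932 = 3561105626; y_3 = 962·178932 + 93·1850887 = 344265075.
Step 3: Verify x_3² - 107·y_3² = 12681473279528851876 - 12681473279528851875 = 1 (should be 1). ✓

(x_1, y_1) = (962, 93); (x_3, y_3) = (3561105626, 344265075).


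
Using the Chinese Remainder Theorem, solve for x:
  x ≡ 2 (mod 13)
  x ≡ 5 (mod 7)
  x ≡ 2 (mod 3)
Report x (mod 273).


Moduli 13, 7, 3 are pairwise coprime; by CRT there is a unique solution modulo M = 13 · 7 · 3 = 273.
Solve pairwise, accumulating the modulus:
  Start with x ≡ 2 (mod 13).
  Combine with x ≡ 5 (mod 7): since gcd(13, 7) = 1, we get a unique residue mod 91.
    Write x = 2 + 13·t and substitute into x ≡ 5 (mod 7): 13·t ≡ 5 − 2 = 3 (mod 7).
    Reduce coefficients mod 7: 6·t ≡ 3 (mod 7).
    The inverse of 6 mod 7 is 6 (since 6·6 = 36 = 5·7 + 1), so t ≡ 6·3 = 18 ≡ 4 (mod 7).
    Then x = 2 + 13·4 = 54, valid modulo lcm(13, 7) = 91: x ≡ 54 (mod 91).
  Combine with x ≡ 2 (mod 3): since gcd(91, 3) = 1, we get a unique residue mod 273.
    Write x = 54 + 91·t and substitute into x ≡ 2 (mod 3): 91·t ≡ 2 − 54 = -52 (mod 3).
    Reduce coefficients mod 3: 1·t ≡ 2 (mod 3).
    So t ≡ 2 (mod 3).
    Then x = 54 + 91·2 = 236, valid modulo lcm(91, 3) = 273: x ≡ 236 (mod 273).
Verify: 236 mod 13 = 2 ✓, 236 mod 7 = 5 ✓, 236 mod 3 = 2 ✓.

x ≡ 236 (mod 273).


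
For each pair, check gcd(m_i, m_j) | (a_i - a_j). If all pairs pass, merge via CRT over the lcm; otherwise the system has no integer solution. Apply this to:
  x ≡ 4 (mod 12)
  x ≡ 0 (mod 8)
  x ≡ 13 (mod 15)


Moduli 12, 8, 15 are not pairwise coprime, so CRT works modulo lcm(m_i) when all pairwise compatibility conditions hold.
Pairwise compatibility: gcd(m_i, m_j) must divide a_i - a_j for every pair.
Merge one congruence at a time:
  Start: x ≡ 4 (mod 12).
  Combine with x ≡ 0 (mod 8): gcd(12, 8) = 4; 0 - 4 = -4, which IS divisible by 4, so compatible.
    Write x = 4 + 12·t and substitute into x ≡ 0 (mod 8): 12·t ≡ 0 − 4 = -4 (mod 8).
    Divide the congruence (and modulus) by g = 4: 3·t ≡ -1 (mod 2).
    Reduce coefficients mod 2: 1·t ≡ 1 (mod 2).
    So t ≡ 1 (mod 2).
    Then x = 4 + 12·1 = 16, valid modulo lcm(12, 8) = 24: x ≡ 16 (mod 24).
  Combine with x ≡ 13 (mod 15): gcd(24, 15) = 3; 13 - 16 = -3, which IS divisible by 3, so compatible.
    Write x = 16 + 24·t and substitute into x ≡ 13 (mod 15): 24·t ≡ 13 − 16 = -3 (mod 15).
    Divide the congruence (and modulus) by g = 3: 8·t ≡ -1 (mod 5).
    Reduce coefficients mod 5: 3·t ≡ 4 (mod 5).
    The inverse of 3 mod 5 is 2 (since 3·2 = 6 = 1·5 + 1), so t ≡ 2·4 = 8 ≡ 3 (mod 5).
    Then x = 16 + 24·3 = 88, valid modulo lcm(24, 15) = 120: x ≡ 88 (mod 120).
Verify: 88 mod 12 = 4, 88 mod 8 = 0, 88 mod 15 = 13.

x ≡ 88 (mod 120).


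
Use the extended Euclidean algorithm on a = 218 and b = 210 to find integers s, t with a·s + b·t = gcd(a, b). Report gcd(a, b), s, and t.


Euclidean algorithm on (218, 210) — divide until remainder is 0:
  218 = 1 · 210 + 8
  210 = 26 · 8 + 2
  8 = 4 · 2 + 0
gcd(218, 210) = 2.
Track Bezout coefficients alongside the remainders: start with r₀ = 218 = a·1 + b·0 (s = 1, t = 0) and r₁ = 210 = a·0 + b·1 (s = 0, t = 1); each new remainder r_{k+1} = r_{k-1} − q_k·r_k inherits s_{k+1} = s_{k-1} − q_k·s_k, t_{k+1} = t_{k-1} − q_k·t_k, so r_k = a·s_k + b·t_k at every step:
  q = 1: r = 8, s = 1 − 1·0 = 1, t = 0 − 1·1 = -1  (check: 218·1 + 210·(-1) = 8)
  q = 26: r = 2, s = 0 − 26·1 = -26, t = 1 − 26·(-1) = 27  (check: 218·(-26) + 210·27 = 2)
The row with r = 2 (the gcd) gives the Bezout coefficients s = -26, t = 27.
Result: 218 · (-26) + 210 · (27) = 2.

gcd(218, 210) = 2; s = -26, t = 27 (check: 218·(-26) + 210·27 = 2).


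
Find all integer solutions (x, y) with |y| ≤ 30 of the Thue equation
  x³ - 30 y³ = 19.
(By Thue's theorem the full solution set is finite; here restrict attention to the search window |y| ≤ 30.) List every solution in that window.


The equation is x³ - 30y³ = 19. For fixed y, x³ = 30·y³ + 19, so a solution requires the RHS to be a perfect cube.
Strategy: iterate y from -30 to 30, compute RHS = 30·y³ + 19, and check whether it is a (positive or negative) perfect cube.
Check small values of y:
  y = 0: RHS = 19 is not a perfect cube.
  y = 1: RHS = 49 is not a perfect cube.
  y = -1: RHS = -11 is not a perfect cube.
  y = 2: RHS = 259 is not a perfect cube.
  y = -2: RHS = -221 is not a perfect cube.
  y = 3: RHS = 829 is not a perfect cube.
  y = -3: RHS = -791 is not a perfect cube.
Continuing the search up to |y| = 30 finds no solutions either.
No (x, y) in the scanned range satisfies the equation.

No integer solutions with |y| ≤ 30.


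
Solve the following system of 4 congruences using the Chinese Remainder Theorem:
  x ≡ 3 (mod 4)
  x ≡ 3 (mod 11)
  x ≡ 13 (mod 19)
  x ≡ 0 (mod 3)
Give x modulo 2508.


Product of moduli M = 4 · 11 · 19 · 3 = 2508.
Merge one congruence at a time:
  Start: x ≡ 3 (mod 4).
  Combine with x ≡ 3 (mod 11); new modulus lcm = 44.
    Write x = 3 + 4·t and substitute into x ≡ 3 (mod 11): 4·t ≡ 3 − 3 = 0 (mod 11).
    The inverse of 4 mod 11 is 3 (since 4·3 = 12 = 1·11 + 1), so t ≡ 3·0 = 0 ≡ 0 (mod 11).
    Then x = 3 + 4·0 = 3, valid modulo lcm(4, 11) = 44: x ≡ 3 (mod 44).
  Combine with x ≡ 13 (mod 19); new modulus lcm = 836.
    Write x = 3 + 44·t and substitute into x ≡ 13 (mod 19): 44·t ≡ 13 − 3 = 10 (mod 19).
    Reduce coefficients mod 19: 6·t ≡ 10 (mod 19).
    The inverse of 6 mod 19 is 16 (since 6·16 = 96 = 5·19 + 1), so t ≡ 16·10 = 160 ≡ 8 (mod 19).
    Then x = 3 + 44·8 = 355, valid modulo lcm(44, 19) = 836: x ≡ 355 (mod 836).
  Combine with x ≡ 0 (mod 3); new modulus lcm = 2508.
    Write x = 355 + 836·t and substitute into x ≡ 0 (mod 3): 836·t ≡ 0 − 355 = -355 (mod 3).
    Reduce coefficients mod 3: 2·t ≡ 2 (mod 3).
    The inverse of 2 mod 3 is 2 (since 2·2 = 4 = 1·3 + 1), so t ≡ 2·2 = 4 ≡ 1 (mod 3).
    Then x = 355 + 836·1 = 1191, valid modulo lcm(836, 3) = 2508: x ≡ 1191 (mod 2508).
Verify against each original: 1191 mod 4 = 3, 1191 mod 11 = 3, 1191 mod 19 = 13, 1191 mod 3 = 0.

x ≡ 1191 (mod 2508).


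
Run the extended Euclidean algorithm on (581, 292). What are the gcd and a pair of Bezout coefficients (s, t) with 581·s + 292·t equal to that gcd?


Euclidean algorithm on (581, 292) — divide until remainder is 0:
  581 = 1 · 292 + 289
  292 = 1 · 289 + 3
  289 = 96 · 3 + 1
  3 = 3 · 1 + 0
gcd(581, 292) = 1.
Track Bezout coefficients alongside the remainders: start with r₀ = 581 = a·1 + b·0 (s = 1, t = 0) and r₁ = 292 = a·0 + b·1 (s = 0, t = 1); each new remainder r_{k+1} = r_{k-1} − q_k·r_k inherits s_{k+1} = s_{k-1} − q_k·s_k, t_{k+1} = t_{k-1} − q_k·t_k, so r_k = a·s_k + b·t_k at every step:
  q = 1: r = 289, s = 1 − 1·0 = 1, t = 0 − 1·1 = -1  (check: 581·1 + 292·(-1) = 289)
  q = 1: r = 3, s = 0 − 1·1 = -1, t = 1 − 1·(-1) = 2  (check: 581·(-1) + 292·2 = 3)
  q = 96: r = 1, s = 1 − 96·(-1) = 97, t = -1 − 96·2 = -193  (check: 581·97 + 292·(-193) = 1)
The row with r = 1 (the gcd) gives the Bezout coefficients s = 97, t = -193.
Result: 581 · (97) + 292 · (-193) = 1.

gcd(581, 292) = 1; s = 97, t = -193 (check: 581·97 + 292·(-193) = 1).


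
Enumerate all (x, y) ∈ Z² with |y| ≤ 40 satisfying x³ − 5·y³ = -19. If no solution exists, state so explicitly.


The equation is x³ - 5y³ = -19. For fixed y, x³ = 5·y³ − 19, so a solution requires the RHS to be a perfect cube.
Strategy: iterate y from -40 to 40, compute RHS = 5·y³ − 19, and check whether it is a (positive or negative) perfect cube.
Check small values of y:
  y = 0: RHS = -19 is not a perfect cube.
  y = 1: RHS = -14 is not a perfect cube.
  y = -1: RHS = -24 is not a perfect cube.
  y = 2: RHS = 21 is not a perfect cube.
  y = -2: RHS = -59 is not a perfect cube.
  y = 3: RHS = 116 is not a perfect cube.
  y = -3: RHS = -154 is not a perfect cube.
Continuing the search up to |y| = 40 finds no solutions either.
No (x, y) in the scanned range satisfies the equation.

No integer solutions with |y| ≤ 40.


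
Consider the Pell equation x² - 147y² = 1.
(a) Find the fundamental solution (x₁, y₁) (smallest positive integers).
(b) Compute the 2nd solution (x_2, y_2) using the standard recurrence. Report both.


Step 1: Find the fundamental solution (x₁, y₁) of x² - 147y² = 1.
  Expand √147 as a continued fraction. a₀ = ⌊√147⌋ = 12; iterate m_{k+1} = d_k·a_k − m_k, d_{k+1} = (147 − m_{k+1}²)/d_k, a_{k+1} = ⌊(a₀ + m_{k+1})/d_{k+1}⌋ (starting m₀ = 0, d₀ = 1), with convergents p_k = a_k·p_{k-1} + p_{k-2}, q_k = a_k·q_{k-1} + q_{k-2} (p₋₁ = 1, q₋₁ = 0):
  k = 0: a₀ = 12; p₀/q₀ = 12/1; p₀² − 147·q₀² = 144 − 147 = -3.
  k = 1: m = 12, d = 3, a = ⌊(12 + 12)/3⌋ = 8; p/q = (8·12 + 1)/(8·1 + 0) = 97/8; p² − 147·q² = 9409 − 9408 = 1.
  The first convergent with p² − 147·q² = 1 gives the fundamental solution (x₁, y₁) = (97, 8).
Step 2: Apply the recurrence (x_{n+1}, y_{n+1}) = (x₁x_n + 147y₁y_n, x₁y_n + y₁x_n) repeatedly.
  From (x_1, y_1) = (97, 8): x_2 = 97·97 + 147·8·8 = 18817; y_2 = 97·8 + 8·97 = 1552.
Step 3: Verify x_2² - 147·y_2² = 354079489 - 354079488 = 1 (should be 1). ✓

(x_1, y_1) = (97, 8); (x_2, y_2) = (18817, 1552).


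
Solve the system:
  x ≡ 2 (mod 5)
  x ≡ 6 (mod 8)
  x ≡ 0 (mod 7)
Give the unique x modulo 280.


Moduli 5, 8, 7 are pairwise coprime; by CRT there is a unique solution modulo M = 5 · 8 · 7 = 280.
Solve pairwise, accumulating the modulus:
  Start with x ≡ 2 (mod 5).
  Combine with x ≡ 6 (mod 8): since gcd(5, 8) = 1, we get a unique residue mod 40.
    Write x = 2 + 5·t and substitute into x ≡ 6 (mod 8): 5·t ≡ 6 − 2 = 4 (mod 8).
    The inverse of 5 mod 8 is 5 (since 5·5 = 25 = 3·8 + 1), so t ≡ 5·4 = 20 ≡ 4 (mod 8).
    Then x = 2 + 5·4 = 22, valid modulo lcm(5, 8) = 40: x ≡ 22 (mod 40).
  Combine with x ≡ 0 (mod 7): since gcd(40, 7) = 1, we get a unique residue mod 280.
    Write x = 22 + 40·t and substitute into x ≡ 0 (mod 7): 40·t ≡ 0 − 22 = -22 (mod 7).
    Reduce coefficients mod 7: 5·t ≡ 6 (mod 7).
    The inverse of 5 mod 7 is 3 (since 5·3 = 15 = 2·7 + 1), so t ≡ 3·6 = 18 ≡ 4 (mod 7).
    Then x = 22 + 40·4 = 182, valid modulo lcm(40, 7) = 280: x ≡ 182 (mod 280).
Verify: 182 mod 5 = 2 ✓, 182 mod 8 = 6 ✓, 182 mod 7 = 0 ✓.

x ≡ 182 (mod 280).


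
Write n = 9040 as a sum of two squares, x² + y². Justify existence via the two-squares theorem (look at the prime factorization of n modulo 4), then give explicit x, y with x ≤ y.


Step 1: Factor n = 9040 = 2^4 · 5 · 113.
Step 2: Check the mod-4 condition on each prime factor: 2 = 2 (special); 5 ≡ 1 (mod 4), exponent 1; 113 ≡ 1 (mod 4), exponent 1.
All primes ≡ 3 (mod 4) appear to even exponent (or don't appear), so by the two-squares theorem n IS expressible as a sum of two squares.
Step 3: Build a representation. Group n = k² · m with k = 4 and m = 5 · 113 = 565 (a product of primes ≡ 1 (mod 4)); a representation of m scales to one of n via (k·x)² + (k·y)² = k²(x² + y²). Each prime p ≡ 1 (mod 4) is itself a sum of two squares; find a² by testing p − a² for a perfect square:
  5: 5 − 1² = 4 = 2² ⇒ 5 = 1² + 2².
  113: 113 − 1² = 112, 113 − 2² = 109, 113 − 3² = 104, 113 − 4² = 97, 113 − 5² = 88, 113 − 6² = 77, 113 − 7² = 64 = 8² ⇒ 113 = 7² + 8².
  Combine using the Brahmagupta–Fibonacci identity (a² + b²)(c² + d²) = (ac − bd)² + (ad + bc)² = (ac + bd)² + (ad − bc)²:
  5 · 113 = 565: from (1² + 2²)(7² + 8²), take (1·7 − 2·8, 1·8 + 2·7) = (7 − 16, 8 + 14) = (-9, 22); dropping signs (only squares matter) gives (9, 22); check 9² + 22² = 81 + 484 = 565 ✓.
  Scale by k = 4: (4·9, 4·22) = (36, 88).
Step 4: Order so x ≤ y and verify: 36² + 88² = 1296 + 7744 = 9040 = n. ✓

n = 9040 = 36² + 88² (one valid representation with x ≤ y).


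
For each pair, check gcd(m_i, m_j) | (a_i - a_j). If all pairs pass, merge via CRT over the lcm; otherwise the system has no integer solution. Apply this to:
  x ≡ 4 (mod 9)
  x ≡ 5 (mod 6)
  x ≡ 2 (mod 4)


Moduli 9, 6, 4 are not pairwise coprime, so CRT works modulo lcm(m_i) when all pairwise compatibility conditions hold.
Pairwise compatibility: gcd(m_i, m_j) must divide a_i - a_j for every pair.
Merge one congruence at a time:
  Start: x ≡ 4 (mod 9).
  Combine with x ≡ 5 (mod 6): gcd(9, 6) = 3, and 5 - 4 = 1 is NOT divisible by 3.
    ⇒ system is inconsistent (no integer solution).

No solution (the system is inconsistent).


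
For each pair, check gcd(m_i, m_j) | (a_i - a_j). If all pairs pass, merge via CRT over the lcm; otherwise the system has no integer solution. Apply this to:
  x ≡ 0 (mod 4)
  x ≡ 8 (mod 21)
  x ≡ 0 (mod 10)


Moduli 4, 21, 10 are not pairwise coprime, so CRT works modulo lcm(m_i) when all pairwise compatibility conditions hold.
Pairwise compatibility: gcd(m_i, m_j) must divide a_i - a_j for every pair.
Merge one congruence at a time:
  Start: x ≡ 0 (mod 4).
  Combine with x ≡ 8 (mod 21): gcd(4, 21) = 1; 8 - 0 = 8, which IS divisible by 1, so compatible.
    Write x = 0 + 4·t and substitute into x ≡ 8 (mod 21): 4·t ≡ 8 − 0 = 8 (mod 21).
    The inverse of 4 mod 21 is 16 (since 4·16 = 64 = 3·21 + 1), so t ≡ 16·8 = 128 ≡ 2 (mod 21).
    Then x = 0 + 4·2 = 8, valid modulo lcm(4, 21) = 84: x ≡ 8 (mod 84).
  Combine with x ≡ 0 (mod 10): gcd(84, 10) = 2; 0 - 8 = -8, which IS divisible by 2, so compatible.
    Write x = 8 + 84·t and substitute into x ≡ 0 (mod 10): 84·t ≡ 0 − 8 = -8 (mod 10).
    Divide the congruence (and modulus) by g = 2: 42·t ≡ -4 (mod 5).
    Reduce coefficients mod 5: 2·t ≡ 1 (mod 5).
    The inverse of 2 mod 5 is 3 (since 2·3 = 6 = 1·5 + 1), so t ≡ 3·1 = 3 ≡ 3 (mod 5).
    Then x = 8 + 84·3 = 260, valid modulo lcm(84, 10) = 420: x ≡ 260 (mod 420).
Verify: 260 mod 4 = 0, 260 mod 21 = 8, 260 mod 10 = 0.

x ≡ 260 (mod 420).


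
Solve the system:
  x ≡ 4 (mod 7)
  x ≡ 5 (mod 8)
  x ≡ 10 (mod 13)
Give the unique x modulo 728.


Moduli 7, 8, 13 are pairwise coprime; by CRT there is a unique solution modulo M = 7 · 8 · 13 = 728.
Solve pairwise, accumulating the modulus:
  Start with x ≡ 4 (mod 7).
  Combine with x ≡ 5 (mod 8): since gcd(7, 8) = 1, we get a unique residue mod 56.
    Write x = 4 + 7·t and substitute into x ≡ 5 (mod 8): 7·t ≡ 5 − 4 = 1 (mod 8).
    The inverse of 7 mod 8 is 7 (since 7·7 = 49 = 6·8 + 1), so t ≡ 7·1 = 7 ≡ 7 (mod 8).
    Then x = 4 + 7·7 = 53, valid modulo lcm(7, 8) = 56: x ≡ 53 (mod 56).
  Combine with x ≡ 10 (mod 13): since gcd(56, 13) = 1, we get a unique residue mod 728.
    Write x = 53 + 56·t and substitute into x ≡ 10 (mod 13): 56·t ≡ 10 − 53 = -43 (mod 13).
    Reduce coefficients mod 13: 4·t ≡ 9 (mod 13).
    The inverse of 4 mod 13 is 10 (since 4·10 = 40 = 3·13 + 1), so t ≡ 10·9 = 90 ≡ 12 (mod 13).
    Then x = 53 + 56·12 = 725, valid modulo lcm(56, 13) = 728: x ≡ 725 (mod 728).
Verify: 725 mod 7 = 4 ✓, 725 mod 8 = 5 ✓, 725 mod 13 = 10 ✓.

x ≡ 725 (mod 728).


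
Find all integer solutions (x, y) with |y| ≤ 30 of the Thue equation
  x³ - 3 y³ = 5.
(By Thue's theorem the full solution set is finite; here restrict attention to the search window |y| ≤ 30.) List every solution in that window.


The equation is x³ - 3y³ = 5. For fixed y, x³ = 3·y³ + 5, so a solution requires the RHS to be a perfect cube.
Strategy: iterate y from -30 to 30, compute RHS = 3·y³ + 5, and check whether it is a (positive or negative) perfect cube.
Check small values of y:
  y = 0: RHS = 5 is not a perfect cube.
  y = 1: RHS = 8 = (2)³ ⇒ x = 2 works.
  y = -1: RHS = 2 is not a perfect cube.
  y = 2: RHS = 29 is not a perfect cube.
  y = -2: RHS = -19 is not a perfect cube.
  y = 3: RHS = 86 is not a perfect cube.
  y = -3: RHS = -76 is not a perfect cube.
Continuing the search up to |y| = 30 finds no further solutions beyond those listed.
Collected solutions: (2, 1).

Solutions (with |y| ≤ 30): (2, 1).


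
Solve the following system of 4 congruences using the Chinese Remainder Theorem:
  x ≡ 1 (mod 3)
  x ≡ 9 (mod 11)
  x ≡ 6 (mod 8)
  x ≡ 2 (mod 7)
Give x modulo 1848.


Product of moduli M = 3 · 11 · 8 · 7 = 1848.
Merge one congruence at a time:
  Start: x ≡ 1 (mod 3).
  Combine with x ≡ 9 (mod 11); new modulus lcm = 33.
    Write x = 1 + 3·t and substitute into x ≡ 9 (mod 11): 3·t ≡ 9 − 1 = 8 (mod 11).
    The inverse of 3 mod 11 is 4 (since 3·4 = 12 = 1·11 + 1), so t ≡ 4·8 = 32 ≡ 10 (mod 11).
    Then x = 1 + 3·10 = 31, valid modulo lcm(3, 11) = 33: x ≡ 31 (mod 33).
  Combine with x ≡ 6 (mod 8); new modulus lcm = 264.
    Write x = 31 + 33·t and substitute into x ≡ 6 (mod 8): 33·t ≡ 6 − 31 = -25 (mod 8).
    Reduce coefficients mod 8: 1·t ≡ 7 (mod 8).
    So t ≡ 7 (mod 8).
    Then x = 31 + 33·7 = 262, valid modulo lcm(33, 8) = 264: x ≡ 262 (mod 264).
  Combine with x ≡ 2 (mod 7); new modulus lcm = 1848.
    Write x = 262 + 264·t and substitute into x ≡ 2 (mod 7): 264·t ≡ 2 − 262 = -260 (mod 7).
    Reduce coefficients mod 7: 5·t ≡ 6 (mod 7).
    The inverse of 5 mod 7 is 3 (since 5·3 = 15 = 2·7 + 1), so t ≡ 3·6 = 18 ≡ 4 (mod 7).
    Then x = 262 + 264·4 = 1318, valid modulo lcm(264, 7) = 1848: x ≡ 1318 (mod 1848).
Verify against each original: 1318 mod 3 = 1, 1318 mod 11 = 9, 1318 mod 8 = 6, 1318 mod 7 = 2.

x ≡ 1318 (mod 1848).


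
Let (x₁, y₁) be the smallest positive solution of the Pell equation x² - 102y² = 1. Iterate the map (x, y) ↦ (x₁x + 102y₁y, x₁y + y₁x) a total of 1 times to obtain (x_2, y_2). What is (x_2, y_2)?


Step 1: Find the fundamental solution (x₁, y₁) of x² - 102y² = 1.
  Expand √102 as a continued fraction. a₀ = ⌊√102⌋ = 10; iterate m_{k+1} = d_k·a_k − m_k, d_{k+1} = (102 − m_{k+1}²)/d_k, a_{k+1} = ⌊(a₀ + m_{k+1})/d_{k+1}⌋ (starting m₀ = 0, d₀ = 1), with convergents p_k = a_k·p_{k-1} + p_{k-2}, q_k = a_k·q_{k-1} + q_{k-2} (p₋₁ = 1, q₋₁ = 0):
  k = 0: a₀ = 10; p₀/q₀ = 10/1; p₀² − 102·q₀² = 100 − 102 = -2.
  k = 1: m = 10, d = 2, a = ⌊(10 + 10)/2⌋ = 10; p/q = (10·10 + 1)/(10·1 + 0) = 101/10; p² − 102·q² = 10201 − 10200 = 1.
  The first convergent with p² − 102·q² = 1 gives the fundamental solution (x₁, y₁) = (101, 10).
Step 2: Apply the recurrence (x_{n+1}, y_{n+1}) = (x₁x_n + 102y₁y_n, x₁y_n + y₁x_n) repeatedly.
  From (x_1, y_1) = (101, 10): x_2 = 101·101 + 102·10·10 = 20401; y_2 = 101·10 + 10·101 = 2020.
Step 3: Verify x_2² - 102·y_2² = 416200801 - 416200800 = 1 (should be 1). ✓

(x_1, y_1) = (101, 10); (x_2, y_2) = (20401, 2020).


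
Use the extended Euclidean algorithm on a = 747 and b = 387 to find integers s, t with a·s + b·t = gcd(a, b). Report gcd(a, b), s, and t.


Euclidean algorithm on (747, 387) — divide until remainder is 0:
  747 = 1 · 387 + 360
  387 = 1 · 360 + 27
  360 = 13 · 27 + 9
  27 = 3 · 9 + 0
gcd(747, 387) = 9.
Track Bezout coefficients alongside the remainders: start with r₀ = 747 = a·1 + b·0 (s = 1, t = 0) and r₁ = 387 = a·0 + b·1 (s = 0, t = 1); each new remainder r_{k+1} = r_{k-1} − q_k·r_k inherits s_{k+1} = s_{k-1} − q_k·s_k, t_{k+1} = t_{k-1} − q_k·t_k, so r_k = a·s_k + b·t_k at every step:
  q = 1: r = 360, s = 1 − 1·0 = 1, t = 0 − 1·1 = -1  (check: 747·1 + 387·(-1) = 360)
  q = 1: r = 27, s = 0 − 1·1 = -1, t = 1 − 1·(-1) = 2  (check: 747·(-1) + 387·2 = 27)
  q = 13: r = 9, s = 1 − 13·(-1) = 14, t = -1 − 13·2 = -27  (check: 747·14 + 387·(-27) = 9)
The row with r = 9 (the gcd) gives the Bezout coefficients s = 14, t = -27.
Result: 747 · (14) + 387 · (-27) = 9.

gcd(747, 387) = 9; s = 14, t = -27 (check: 747·14 + 387·(-27) = 9).


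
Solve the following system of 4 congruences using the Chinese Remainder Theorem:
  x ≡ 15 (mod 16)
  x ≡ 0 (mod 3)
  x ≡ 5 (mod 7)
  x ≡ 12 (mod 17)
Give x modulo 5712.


Product of moduli M = 16 · 3 · 7 · 17 = 5712.
Merge one congruence at a time:
  Start: x ≡ 15 (mod 16).
  Combine with x ≡ 0 (mod 3); new modulus lcm = 48.
    Write x = 15 + 16·t and substitute into x ≡ 0 (mod 3): 16·t ≡ 0 − 15 = -15 (mod 3).
    Reduce coefficients mod 3: 1·t ≡ 0 (mod 3).
    So t ≡ 0 (mod 3).
    Then x = 15 + 16·0 = 15, valid modulo lcm(16, 3) = 48: x ≡ 15 (mod 48).
  Combine with x ≡ 5 (mod 7); new modulus lcm = 336.
    Write x = 15 + 48·t and substitute into x ≡ 5 (mod 7): 48·t ≡ 5 − 15 = -10 (mod 7).
    Reduce coefficients mod 7: 6·t ≡ 4 (mod 7).
    The inverse of 6 mod 7 is 6 (since 6·6 = 36 = 5·7 + 1), so t ≡ 6·4 = 24 ≡ 3 (mod 7).
    Then x = 15 + 48·3 = 159, valid modulo lcm(48, 7) = 336: x ≡ 159 (mod 336).
  Combine with x ≡ 12 (mod 17); new modulus lcm = 5712.
    Write x = 159 + 336·t and substitute into x ≡ 12 (mod 17): 336·t ≡ 12 − 159 = -147 (mod 17).
    Reduce coefficients mod 17: 13·t ≡ 6 (mod 17).
    The inverse of 13 mod 17 is 4 (since 13·4 = 52 = 3·17 + 1), so t ≡ 4·6 = 24 ≡ 7 (mod 17).
    Then x = 159 + 336·7 = 2511, valid modulo lcm(336, 17) = 5712: x ≡ 2511 (mod 5712).
Verify against each original: 2511 mod 16 = 15, 2511 mod 3 = 0, 2511 mod 7 = 5, 2511 mod 17 = 12.

x ≡ 2511 (mod 5712).


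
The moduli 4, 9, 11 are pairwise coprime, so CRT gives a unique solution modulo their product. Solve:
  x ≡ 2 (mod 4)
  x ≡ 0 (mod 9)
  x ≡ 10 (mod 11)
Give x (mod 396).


Moduli 4, 9, 11 are pairwise coprime; by CRT there is a unique solution modulo M = 4 · 9 · 11 = 396.
Solve pairwise, accumulating the modulus:
  Start with x ≡ 2 (mod 4).
  Combine with x ≡ 0 (mod 9): since gcd(4, 9) = 1, we get a unique residue mod 36.
    Write x = 2 + 4·t and substitute into x ≡ 0 (mod 9): 4·t ≡ 0 − 2 = -2 (mod 9).
    Reduce coefficients mod 9: 4·t ≡ 7 (mod 9).
    The inverse of 4 mod 9 is 7 (since 4·7 = 28 = 3·9 + 1), so t ≡ 7·7 = 49 ≡ 4 (mod 9).
    Then x = 2 + 4·4 = 18, valid modulo lcm(4, 9) = 36: x ≡ 18 (mod 36).
  Combine with x ≡ 10 (mod 11): since gcd(36, 11) = 1, we get a unique residue mod 396.
    Write x = 18 + 36·t and substitute into x ≡ 10 (mod 11): 36·t ≡ 10 − 18 = -8 (mod 11).
    Reduce coefficients mod 11: 3·t ≡ 3 (mod 11).
    The inverse of 3 mod 11 is 4 (since 3·4 = 12 = 1·11 + 1), so t ≡ 4·3 = 12 ≡ 1 (mod 11).
    Then x = 18 + 36·1 = 54, valid modulo lcm(36, 11) = 396: x ≡ 54 (mod 396).
Verify: 54 mod 4 = 2 ✓, 54 mod 9 = 0 ✓, 54 mod 11 = 10 ✓.

x ≡ 54 (mod 396).


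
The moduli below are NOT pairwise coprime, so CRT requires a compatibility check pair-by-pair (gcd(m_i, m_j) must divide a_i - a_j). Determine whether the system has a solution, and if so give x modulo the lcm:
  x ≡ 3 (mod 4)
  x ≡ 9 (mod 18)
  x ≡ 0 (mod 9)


Moduli 4, 18, 9 are not pairwise coprime, so CRT works modulo lcm(m_i) when all pairwise compatibility conditions hold.
Pairwise compatibility: gcd(m_i, m_j) must divide a_i - a_j for every pair.
Merge one congruence at a time:
  Start: x ≡ 3 (mod 4).
  Combine with x ≡ 9 (mod 18): gcd(4, 18) = 2; 9 - 3 = 6, which IS divisible by 2, so compatible.
    Write x = 3 + 4·t and substitute into x ≡ 9 (mod 18): 4·t ≡ 9 − 3 = 6 (mod 18).
    Divide the congruence (and modulus) by g = 2: 2·t ≡ 3 (mod 9).
    The inverse of 2 mod 9 is 5 (since 2·5 = 10 = 1·9 + 1), so t ≡ 5·3 = 15 ≡ 6 (mod 9).
    Then x = 3 + 4·6 = 27, valid modulo lcm(4, 18) = 36: x ≡ 27 (mod 36).
  Combine with x ≡ 0 (mod 9): gcd(36, 9) = 9; 0 - 27 = -27, which IS divisible by 9, so compatible.
    Write x = 27 + 36·t and substitute into x ≡ 0 (mod 9): 36·t ≡ 0 − 27 = -27 (mod 9).
    Divide the congruence (and modulus) by g = 9: 4·t ≡ -3 (mod 1).
    Modulo 1 every t works; take t = 0.
    Then x = 27 + 36·0 = 27, valid modulo lcm(36, 9) = 36: x ≡ 27 (mod 36).
Verify: 27 mod 4 = 3, 27 mod 18 = 9, 27 mod 9 = 0.

x ≡ 27 (mod 36).


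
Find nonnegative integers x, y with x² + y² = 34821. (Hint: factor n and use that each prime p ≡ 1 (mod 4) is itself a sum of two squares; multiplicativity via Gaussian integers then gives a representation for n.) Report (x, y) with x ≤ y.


Step 1: Factor n = 34821 = 3^2 · 53 · 73.
Step 2: Check the mod-4 condition on each prime factor: 3 ≡ 3 (mod 4), exponent 2 (must be even); 53 ≡ 1 (mod 4), exponent 1; 73 ≡ 1 (mod 4), exponent 1.
All primes ≡ 3 (mod 4) appear to even exponent (or don't appear), so by the two-squares theorem n IS expressible as a sum of two squares.
Step 3: Build a representation. Group n = k² · m with k = 3 and m = 53 · 73 = 3869 (a product of primes ≡ 1 (mod 4)); a representation of m scales to one of n via (k·x)² + (k·y)² = k²(x² + y²). Each prime p ≡ 1 (mod 4) is itself a sum of two squares; find a² by testing p − a² for a perfect square:
  53: 53 − 1² = 52, 53 − 2² = 49 = 7² ⇒ 53 = 2² + 7².
  73: 73 − 1² = 72, 73 − 2² = 69, 73 − 3² = 64 = 8² ⇒ 73 = 3² + 8².
  Combine using the Brahmagupta–Fibonacci identity (a² + b²)(c² + d²) = (ac − bd)² + (ad + bc)² = (ac + bd)² + (ad − bc)²:
  53 · 73 = 3869: from (2² + 7²)(3² + 8²), take (2·3 − 7·8, 2·8 + 7·3) = (6 − 56, 16 + 21) = (-50, 37); dropping signs (only squares matter) gives (50, 37); check 50² + 37² = 2500 + 1369 = 3869 ✓.
  Scale by k = 3: (3·50, 3·37) = (150, 111).
Step 4: Order so x ≤ y and verify: 111² + 150² = 12321 + 22500 = 34821 = n. ✓

n = 34821 = 111² + 150² (one valid representation with x ≤ y).


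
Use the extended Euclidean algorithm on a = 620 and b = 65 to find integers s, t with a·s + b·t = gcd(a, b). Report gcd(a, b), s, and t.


Euclidean algorithm on (620, 65) — divide until remainder is 0:
  620 = 9 · 65 + 35
  65 = 1 · 35 + 30
  35 = 1 · 30 + 5
  30 = 6 · 5 + 0
gcd(620, 65) = 5.
Track Bezout coefficients alongside the remainders: start with r₀ = 620 = a·1 + b·0 (s = 1, t = 0) and r₁ = 65 = a·0 + b·1 (s = 0, t = 1); each new remainder r_{k+1} = r_{k-1} − q_k·r_k inherits s_{k+1} = s_{k-1} − q_k·s_k, t_{k+1} = t_{k-1} − q_k·t_k, so r_k = a·s_k + b·t_k at every step:
  q = 9: r = 35, s = 1 − 9·0 = 1, t = 0 − 9·1 = -9  (check: 620·1 + 65·(-9) = 35)
  q = 1: r = 30, s = 0 − 1·1 = -1, t = 1 − 1·(-9) = 10  (check: 620·(-1) + 65·10 = 30)
  q = 1: r = 5, s = 1 − 1·(-1) = 2, t = -9 − 1·10 = -19  (check: 620·2 + 65·(-19) = 5)
The row with r = 5 (the gcd) gives the Bezout coefficients s = 2, t = -19.
Result: 620 · (2) + 65 · (-19) = 5.

gcd(620, 65) = 5; s = 2, t = -19 (check: 620·2 + 65·(-19) = 5).


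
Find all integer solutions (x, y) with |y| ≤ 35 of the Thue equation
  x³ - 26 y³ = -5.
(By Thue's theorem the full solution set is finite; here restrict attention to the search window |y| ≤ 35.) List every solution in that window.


The equation is x³ - 26y³ = -5. For fixed y, x³ = 26·y³ − 5, so a solution requires the RHS to be a perfect cube.
Strategy: iterate y from -35 to 35, compute RHS = 26·y³ − 5, and check whether it is a (positive or negative) perfect cube.
Check small values of y:
  y = 0: RHS = -5 is not a perfect cube.
  y = 1: RHS = 21 is not a perfect cube.
  y = -1: RHS = -31 is not a perfect cube.
  y = 2: RHS = 203 is not a perfect cube.
  y = -2: RHS = -213 is not a perfect cube.
  y = 3: RHS = 697 is not a perfect cube.
  y = -3: RHS = -707 is not a perfect cube.
Continuing the search up to |y| = 35 finds no solutions either.
No (x, y) in the scanned range satisfies the equation.

No integer solutions with |y| ≤ 35.


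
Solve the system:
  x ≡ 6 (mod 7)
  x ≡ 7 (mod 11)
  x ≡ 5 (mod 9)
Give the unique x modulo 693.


Moduli 7, 11, 9 are pairwise coprime; by CRT there is a unique solution modulo M = 7 · 11 · 9 = 693.
Solve pairwise, accumulating the modulus:
  Start with x ≡ 6 (mod 7).
  Combine with x ≡ 7 (mod 11): since gcd(7, 11) = 1, we get a unique residue mod 77.
    Write x = 6 + 7·t and substitute into x ≡ 7 (mod 11): 7·t ≡ 7 − 6 = 1 (mod 11).
    The inverse of 7 mod 11 is 8 (since 7·8 = 56 = 5·11 + 1), so t ≡ 8·1 = 8 ≡ 8 (mod 11).
    Then x = 6 + 7·8 = 62, valid modulo lcm(7, 11) = 77: x ≡ 62 (mod 77).
  Combine with x ≡ 5 (mod 9): since gcd(77, 9) = 1, we get a unique residue mod 693.
    Write x = 62 + 77·t and substitute into x ≡ 5 (mod 9): 77·t ≡ 5 − 62 = -57 (mod 9).
    Reduce coefficients mod 9: 5·t ≡ 6 (mod 9).
    The inverse of 5 mod 9 is 2 (since 5·2 = 10 = 1·9 + 1), so t ≡ 2·6 = 12 ≡ 3 (mod 9).
    Then x = 62 + 77·3 = 293, valid modulo lcm(77, 9) = 693: x ≡ 293 (mod 693).
Verify: 293 mod 7 = 6 ✓, 293 mod 11 = 7 ✓, 293 mod 9 = 5 ✓.

x ≡ 293 (mod 693).


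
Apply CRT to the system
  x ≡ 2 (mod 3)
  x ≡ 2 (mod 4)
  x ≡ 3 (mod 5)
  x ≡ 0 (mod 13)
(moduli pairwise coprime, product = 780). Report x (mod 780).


Product of moduli M = 3 · 4 · 5 · 13 = 780.
Merge one congruence at a time:
  Start: x ≡ 2 (mod 3).
  Combine with x ≡ 2 (mod 4); new modulus lcm = 12.
    Write x = 2 + 3·t and substitute into x ≡ 2 (mod 4): 3·t ≡ 2 − 2 = 0 (mod 4).
    The inverse of 3 mod 4 is 3 (since 3·3 = 9 = 2·4 + 1), so t ≡ 3·0 = 0 ≡ 0 (mod 4).
    Then x = 2 + 3·0 = 2, valid modulo lcm(3, 4) = 12: x ≡ 2 (mod 12).
  Combine with x ≡ 3 (mod 5); new modulus lcm = 60.
    Write x = 2 + 12·t and substitute into x ≡ 3 (mod 5): 12·t ≡ 3 − 2 = 1 (mod 5).
    Reduce coefficients mod 5: 2·t ≡ 1 (mod 5).
    The inverse of 2 mod 5 is 3 (since 2·3 = 6 = 1·5 + 1), so t ≡ 3·1 = 3 ≡ 3 (mod 5).
    Then x = 2 + 12·3 = 38, valid modulo lcm(12, 5) = 60: x ≡ 38 (mod 60).
  Combine with x ≡ 0 (mod 13); new modulus lcm = 780.
    Write x = 38 + 60·t and substitute into x ≡ 0 (mod 13): 60·t ≡ 0 − 38 = -38 (mod 13).
    Reduce coefficients mod 13: 8·t ≡ 1 (mod 13).
    The inverse of 8 mod 13 is 5 (since 8·5 = 40 = 3·13 + 1), so t ≡ 5·1 = 5 ≡ 5 (mod 13).
    Then x = 38 + 60·5 = 338, valid modulo lcm(60, 13) = 780: x ≡ 338 (mod 780).
Verify against each original: 338 mod 3 = 2, 338 mod 4 = 2, 338 mod 5 = 3, 338 mod 13 = 0.

x ≡ 338 (mod 780).
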